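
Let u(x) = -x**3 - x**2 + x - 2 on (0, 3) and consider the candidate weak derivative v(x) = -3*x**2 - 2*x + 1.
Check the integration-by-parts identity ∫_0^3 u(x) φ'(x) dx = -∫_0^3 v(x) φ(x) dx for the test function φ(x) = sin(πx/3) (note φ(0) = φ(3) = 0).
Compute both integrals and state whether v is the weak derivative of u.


LHS = -324/π^3 + 93/π, RHS = -324/π^3 + 93/π. Yes, v = u' weakly.

u(x) = -x**3 - x**2 + x - 2, classical derivative u'(x) = -3*x**2 - 2*x + 1.
φ(x) = sin(πx/3), so φ'(x) = π*cos(π*x/3)/3.
Note φ(0) = φ(3) = 0, so the boundary term u·φ vanishes.
LHS = ∫_0^3 u(x) φ'(x) dx = ∫_0^3 (-π*x^3*cos(π*x/3)/3 - π*x^2*cos(π*x/3)/3 + π*x*cos(π*x/3)/3 - 2*π*cos(π*x/3)/3) dx. Term by term:
  ∫_0^3 -2*π*cos(π*x/3)/3 dx = 0;  ∫_0^3 -π*x^2*cos(π*x/3)/3 dx = 18/π;  ∫_0^3 -π*x^3*cos(π*x/3)/3 dx = -324/π^3 + 81/π;
  ∫_0^3 π*x*cos(π*x/3)/3 dx = -6/π.
Sum: 0 + 18/π + -324/π^3 + 81/π − 6/π = -324/π^3 + 93/π.
So LHS = -324/π^3 + 93/π.
∫_0^3 v(x) φ(x) dx = ∫_0^3 (-3*x^2*sin(π*x/3) - 2*x*sin(π*x/3) + sin(π*x/3)) dx. Term by term:
  ∫_0^3 -3*x^2*sin(π*x/3) dx = -81/π + 324/π^3;  ∫_0^3 -2*x*sin(π*x/3) dx = -18/π;  ∫_0^3 sin(π*x/3) dx = 6/π.
Sum: -81/π + 324/π^3 − 18/π + 6/π = -93/π + 324/π^3.
So RHS = -∫_0^3 v(x) φ(x) dx = -324/π^3 + 93/π.
LHS = RHS, so the identity holds for this test φ.
Moreover u is smooth here and v(x) = u'(x) = -3*x**2 - 2*x + 1 pointwise, so the identity holds for every test function. Hence v is the weak derivative of u.


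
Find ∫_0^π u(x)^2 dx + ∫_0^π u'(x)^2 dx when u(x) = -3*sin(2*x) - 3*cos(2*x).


||u||_{H^1(0,π)}^2 = 45*π

u'(x) = 6*sin(2*x) - 6*cos(2*x).
Expand u² and (u')² and integrate term by term on (0, π), using: for integers n ≥ 1, ∫_0^π sin²(nx) dx = ∫_0^π cos²(nx) dx = π/2; for n ≠ n', ∫_0^π sin(nx)sin(n'x) dx = ∫_0^π cos(nx)cos(n'x) dx = 0; and by product-to-sum, ∫_0^π sin(nx)cos(n'x) dx = ½∫_0^π [sin((n+n')x) + sin((n−n')x)] dx, which is 0 when n+n' is even and 2n/(n²−n'²) when n+n' is odd (it need not vanish on (0, π)).
  u² squared terms: (-3)²·∫cos(2x)² dx = 9·π/2 = 9*π/2;  (-3)²·∫sin(2x)² dx = 9·π/2 = 9*π/2.
  u² cross terms: 2·(-3)·(-3)·∫cos(2x)·sin(2x) dx = 18·(0) = 0.
  So ∫_0^π u² dx = 9*π/2 + 9*π/2 + 0 = 9*π.
  (u')² squared terms: (-6)²·∫cos(2x)² dx = 36·π/2 = 18*π;  (6)²·∫sin(2x)² dx = 36·π/2 = 18*π.
  (u')² cross terms: 2·(-6)·(6)·∫cos(2x)·sin(2x) dx = -72·(0) = 0.
  So ∫_0^π (u')² dx = 18*π + 18*π + 0 = 36*π.
||u||_{H^1}^2 = (9*π) + (36*π) = 45*π.


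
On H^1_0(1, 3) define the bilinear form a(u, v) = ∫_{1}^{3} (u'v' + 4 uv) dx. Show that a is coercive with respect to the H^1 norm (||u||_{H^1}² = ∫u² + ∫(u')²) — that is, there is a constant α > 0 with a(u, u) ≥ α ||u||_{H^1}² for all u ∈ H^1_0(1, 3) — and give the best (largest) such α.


α = 1

Coercivity of a(·,·) on H^1_0(1, 3) means a(u, u) ≥ α ||u||_{H^1}² for every u ∈ H^1_0.
The interval has length L = 2, and Poincaré/coercivity depend only on L. Here a(u, u) = ∫(u')² + (4)·∫u².
Here c = 4 ≥ 1, so a(u,u) = ∫(u')² + c∫u² ≥ ∫(u')² + ∫u² = ||u||_{H^1}², i.e. α = 1 works. No larger α is possible: a(u,u) ≥ α||u||_{H^1}² means (1−α)∫(u')² ≥ (α−c)∫u², and for the modes u_n = sin(nπ(x−x₀)/L) (x₀ the left endpoint) one has ∫u_n²/∫(u_n')² = (L/(nπ))² → 0, so a(u_n,u_n)/||u_n||_{H^1}² → 1. Hence the optimal constant is α = 1.
Therefore α = 1.


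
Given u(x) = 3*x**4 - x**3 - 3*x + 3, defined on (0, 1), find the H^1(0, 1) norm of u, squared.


||u||_{H^1}^2 = 1549/140

The H^1 norm (squared) on an interval (0, L) is
  ||u||_{H^1}^2 = ∫_0^L u(x)^2 dx + ∫_0^L u'(x)^2 dx.
Compute u'(x) = 12*x**3 - 3*x**2 - 3.
Then u(x)^2 = 9*x**8 - 6*x**7 + x**6 - 18*x**5 + 24*x**4 - 6*x**3 + 9*x**2 - 18*x + 9 and u'(x)^2 = 144*x**6 - 72*x**5 + 9*x**4 - 72*x**3 + 18*x**2 + 9.
Integrate each monomial from 0 to 1 using ∫_0^1 c·x^n dx = c·1^(n+1)/(n+1):
  ∫_0^1 u(x)^2 dx = ∫_0^1 (9*x^8 - 6*x^7 + x^6 - 18*x^5 + 24*x^4 - 6*x^3 + 9*x^2 - 18*x + 9) dx. Term by term:
    ∫_0^1 9*x^8 dx = 1;  ∫_0^1 -6*x^7 dx = -3/4;  ∫_0^1 x^6 dx = 1/7;
    ∫_0^1 -18*x^5 dx = -3;  ∫_0^1 24*x^4 dx = 24/5;  ∫_0^1 -6*x^3 dx = -3/2;
    ∫_0^1 9*x^2 dx = 3;  ∫_0^1 -18*x dx = -9;  ∫_0^1 9 dx = 9.
  Sum: 1 − 3/4 + 1/7 − 3 + 24/5 − 3/2 + 3 − 9 + 9 = 517/140.
  ∫_0^1 u'(x)^2 dx = ∫_0^1 (144*x^6 - 72*x^5 + 9*x^4 - 72*x^3 + 18*x^2 + 9) dx. Term by term:
    ∫_0^1 144*x^6 dx = 144/7;  ∫_0^1 -72*x^5 dx = -12;  ∫_0^1 9*x^4 dx = 9/5;
    ∫_0^1 -72*x^3 dx = -18;  ∫_0^1 18*x^2 dx = 6;  ∫_0^1 9 dx = 9.
  Sum: 144/7 − 12 + 9/5 − 18 + 6 + 9 = 258/35.
Adding: ||u||_{H^1}^2 = 517/140 + 258/35 = 1549/140.


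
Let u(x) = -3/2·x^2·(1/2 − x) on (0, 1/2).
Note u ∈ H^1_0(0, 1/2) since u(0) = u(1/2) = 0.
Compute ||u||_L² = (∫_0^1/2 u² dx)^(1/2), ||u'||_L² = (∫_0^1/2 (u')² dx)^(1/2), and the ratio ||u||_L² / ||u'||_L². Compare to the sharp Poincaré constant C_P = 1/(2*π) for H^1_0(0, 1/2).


||u||_L² / ||u'||_L² = sqrt(14)/28 < C_P = 1/(2*π).

u(x) = -3/2·x^2·(1/2 − x), so u'(x) = 3*x*(3*x - 1)/2.
u(x) = -3/2·x^2·(1/2 − x) vanishes at x = 0 and x = 1/2, so u ∈ H^1_0(0, 1/2). Differentiate via the product rule and integrate the resulting polynomials term by term.
  ∫_0^1/2 u² dx = ∫_0^1/2 (9*x^6/4 - 9*x^5/4 + 9*x^4/16) dx. Term by term:
    ∫_0^1/2 9*x^6/4 dx = 9/3584;  ∫_0^1/2 -9*x^5/4 dx = -3/512;  ∫_0^1/2 9*x^4/16 dx = 9/2560.
  Sum: 9/3584 − 3/512 + 9/2560 = 3/17920.
  ∫_0^1/2 (u')² dx = ∫_0^1/2 (81*x^4/4 - 27*x^3/2 + 9*x^2/4) dx. Term by term:
    ∫_0^1/2 81*x^4/4 dx = 81/640;  ∫_0^1/2 -27*x^3/2 dx = -27/128;  ∫_0^1/2 9*x^2/4 dx = 3/32.
  Sum: 81/640 − 27/128 + 3/32 = 3/320.
∫_0^1/2 u² dx = 3/17920, so ||u||_L² = sqrt(210)/1120.
∫_0^1/2 (u')² dx = 3/320, so ||u'||_L² = sqrt(15)/40.
Ratio ||u||_L² / ||u'||_L² = sqrt(14)/28.
Sharp Poincaré constant on H^1_0(0, 1/2) is C_P = L/π = 1/(2*π), achieved by sin(2*π·x).
A polynomial bump cannot attain the sharp Poincaré constant (only the first sine eigenfunction does), so the ratio is strictly less than C_P, consistent with ||u||_L² ≤ C_P ||u'||_L².


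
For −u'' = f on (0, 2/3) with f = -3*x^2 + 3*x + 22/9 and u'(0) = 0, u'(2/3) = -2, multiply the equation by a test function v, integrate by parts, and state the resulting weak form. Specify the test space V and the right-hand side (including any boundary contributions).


V = H^1(0, 2/3) (v unrestricted at boundary; u is determined up to an additive constant); weak form: ∫_0^2/3 u'v' dx = ∫_0^2/3 (-3*x^2 + 3*x + 22/9) v dx − 2·v(2/3) for all v ∈ V.

Multiply both sides by a test function v and integrate from 0 to 2/3:
  ∫_0^2/3 −u''(x) v(x) dx = ∫_0^2/3 f(x) v(x) dx.
Integrate the LHS by parts once:
  ∫_0^2/3 −u'' v dx = −[u'(x) v(x)]_0^2/3 + ∫_0^2/3 u'(x) v'(x) dx.
Thus ∫_0^2/3 u'(x) v'(x) dx = ∫_0^2/3 f(x) v(x) dx + [u'(x) v(x)]_0^2/3.
Choose V so that boundary terms are either known or forced to vanish.
u has inhomogeneous Neumann u'(0) = 0, u'(2/3) = -2. [u' v]_0^2/3 = (-2)·v(2/3) − (0)·v(0) = − 2·v(2/3). Take V = H^1(0, 2/3); boundary term becomes part of RHS.
Weak formulation: find u (satisfying any essential BC) such that ∫_0^2/3 u'(x) v'(x) dx = ∫_0^2/3 f v dx − 2·v(2/3) for all v ∈ V (Neumann data are natural BCs: they enter the RHS as boundary terms).
Substituting f(x) = -3*x^2 + 3*x + 22/9, the right-hand side is ∫_0^2/3 (-3*x^2 + 3*x + 22/9) v dx − 2·v(2/3).
Compatibility check (pure Neumann): taking v ≡ 1 ∈ V gives 0 = ∫_0^2/3 f dx + (-2) − (0), i.e. ∫_0^2/3 f dx must equal u'(0) − u'(2/3) = 2. Indeed ∫_0^2/3 (-3*x^2 + 3*x + 22/9) dx = 2, so the data are compatible. The solution is then unique only up to an additive constant (fix it e.g. by requiring ∫_0^2/3 u dx = 0).


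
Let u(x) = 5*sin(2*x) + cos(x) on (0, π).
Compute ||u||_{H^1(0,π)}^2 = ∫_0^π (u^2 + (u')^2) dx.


||u||_{H^1(0,π)}^2 = 80/3 + 127*π/2

u'(x) = -sin(x) + 10*cos(2*x).
Expand u² and (u')² and integrate term by term on (0, π), using: for integers n ≥ 1, ∫_0^π sin²(nx) dx = ∫_0^π cos²(nx) dx = π/2; for n ≠ n', ∫_0^π sin(nx)sin(n'x) dx = ∫_0^π cos(nx)cos(n'x) dx = 0; and by product-to-sum, ∫_0^π sin(nx)cos(n'x) dx = ½∫_0^π [sin((n+n')x) + sin((n−n')x)] dx, which is 0 when n+n' is even and 2n/(n²−n'²) when n+n' is odd (it need not vanish on (0, π)).
  u² squared terms: (5)²·∫sin(2x)² dx = 25·π/2 = 25*π/2;  (1)²·∫cos(x)² dx = 1·π/2 = π/2.
  u² cross terms: 2·(5)·(1)·∫sin(2x)·cos(x) dx = 10·(4/3) = 40/3.
  So ∫_0^π u² dx = 25*π/2 + π/2 + 40/3 = 40/3 + 13*π.
  (u')² squared terms: (-1)²·∫sin(x)² dx = 1·π/2 = π/2;  (10)²·∫cos(2x)² dx = 100·π/2 = 50*π.
  (u')² cross terms: 2·(-1)·(10)·∫sin(x)·cos(2x) dx = -20·(-2/3) = 40/3.
  So ∫_0^π (u')² dx = π/2 + 50*π + 40/3 = 40/3 + 101*π/2.
||u||_{H^1}^2 = (40/3 + 13*π) + (40/3 + 101*π/2) = 80/3 + 127*π/2.


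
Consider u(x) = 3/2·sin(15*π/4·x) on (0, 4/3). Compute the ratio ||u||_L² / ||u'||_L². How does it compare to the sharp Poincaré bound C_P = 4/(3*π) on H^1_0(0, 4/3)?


||u||_L² / ||u'||_L² = 4/(15*π) < C_P = 4/(3*π).

u(x) = 3/2·sin(15*π/4·x), so u'(x) = 45*π*cos(15*π*x/4)/8.
Writing u(x) = A·sin(kπx/L) with A = 3/2 and k = 5, use ∫_0^L sin²(kπx/L) dx = L/2 and ∫_0^L cos²(kπx/L) dx = L/2.
u² = 9/4·sin²(15*π/4·x) and (u')² = 2025*π^2/64·cos²(15*π/4·x), and each of sin², cos² integrates to L/2 = 2/3 over (0, 4/3).
∫_0^4/3 u² dx = 3/2, so ||u||_L² = sqrt(6)/2.
∫_0^4/3 (u')² dx = 675*π^2/32, so ||u'||_L² = 15*sqrt(6)*π/8.
Ratio ||u||_L² / ||u'||_L² = 4/(15*π).
Sharp Poincaré constant on H^1_0(0, 4/3) is C_P = L/π = 4/(3*π), achieved by sin(3*π/4·x).
This is the k = 5 harmonic; the ratio L/(kπ) is strictly less than C_P = L/π, consistent with the sharp inequality ||u||_L² ≤ C_P ||u'||_L².


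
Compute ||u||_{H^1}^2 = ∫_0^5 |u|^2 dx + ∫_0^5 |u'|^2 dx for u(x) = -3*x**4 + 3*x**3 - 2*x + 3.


||u||_{H^1}^2 = 192471485/84

The H^1 norm (squared) on an interval (0, L) is
  ||u||_{H^1}^2 = ∫_0^L u(x)^2 dx + ∫_0^L u'(x)^2 dx.
Compute u'(x) = -12*x**3 + 9*x**2 - 2.
Then u(x)^2 = 9*x**8 - 18*x**7 + 9*x**6 + 12*x**5 - 30*x**4 + 18*x**3 + 4*x**2 - 12*x + 9 and u'(x)^2 = 144*x**6 - 216*x**5 + 81*x**4 + 48*x**3 - 36*x**2 + 4.
Integrate each monomial from 0 to 5 using ∫_0^5 c·x^n dx = c·5^(n+1)/(n+1):
  ∫_0^5 u(x)^2 dx = ∫_0^5 (9*x^8 - 18*x^7 + 9*x^6 + 12*x^5 - 30*x^4 + 18*x^3 + 4*x^2 - 12*x + 9) dx. Term by term:
    ∫_0^5 9*x^8 dx = 1953125;  ∫_0^5 -18*x^7 dx = -3515625/4;  ∫_0^5 9*x^6 dx = 703125/7;
    ∫_0^5 12*x^5 dx = 31250;  ∫_0^5 -30*x^4 dx = -18750;  ∫_0^5 18*x^3 dx = 5625/2;
    ∫_0^5 4*x^2 dx = 500/3;  ∫_0^5 -12*x dx = -150;  ∫_0^5 9 dx = 45.
  Sum: 1953125 − 3515625/4 + 703125/7 + 31250 − 18750 + 5625/2 + 500/3 − 150 + 45 = 99963305/84.
  ∫_0^5 u'(x)^2 dx = ∫_0^5 (144*x^6 - 216*x^5 + 81*x^4 + 48*x^3 - 36*x^2 + 4) dx. Term by term:
    ∫_0^5 144*x^6 dx = 11250000/7;  ∫_0^5 -216*x^5 dx = -562500;  ∫_0^5 81*x^4 dx = 50625;
    ∫_0^5 48*x^3 dx = 7500;  ∫_0^5 -36*x^2 dx = -1500;  ∫_0^5 4 dx = 20.
  Sum: 11250000/7 − 562500 + 50625 + 7500 − 1500 + 20 = 7709015/7.
Adding: ||u||_{H^1}^2 = 99963305/84 + 7709015/7 = 192471485/84.


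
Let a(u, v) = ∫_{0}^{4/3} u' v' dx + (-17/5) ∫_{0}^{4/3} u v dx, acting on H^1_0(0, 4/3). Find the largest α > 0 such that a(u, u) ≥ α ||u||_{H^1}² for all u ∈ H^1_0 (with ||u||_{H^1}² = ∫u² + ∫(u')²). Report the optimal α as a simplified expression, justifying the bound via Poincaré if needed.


α = (-272 + 45*π^2)/(5*(16 + 9*π^2))

Coercivity of a(·,·) on H^1_0(0, 4/3) means a(u, u) ≥ α ||u||_{H^1}² for every u ∈ H^1_0.
The interval has length L = 4/3, and Poincaré/coercivity depend only on L. Here a(u, u) = ∫(u')² + (-17/5)·∫u².
Here c = -17/5 < 0 with |c| < (π/L)² = 9*π^2/16, so coercivity still holds. The condition a(u,u) ≥ α||u||_{H^1}² reads (1−α)∫(u')² ≥ (α−c)∫u². Any admissible α is ≤ 1 (rapidly oscillating u have ∫u²/∫(u')² → 0), and α = 1 would force 0 ≥ (1−c)∫u², impossible since c < 1; so 1−α > 0. By the sharp Poincaré inequality on H^1_0 of an interval of length L, ∫(u')² ≥ (π/L)²∫u² with equality for the first sine mode sin(π(x−x₀)/L) (x₀ the left endpoint), so the inequality holds for all u iff (1−α)(π/L)² ≥ α − c, i.e. α ≤ ((π/L)² + c)/((π/L)² + 1) = (1 + c(L/π)²)/(1 + (L/π)²). (Direct route, valid since c ≤ 0: Poincaré gives c∫u² ≥ c(L/π)²∫(u')², so a(u,u) ≥ (1 + c(L/π)²)∫(u')², while ||u||_{H^1}² ≤ (1 + (L/π)²)∫(u')²; dividing yields the same α.) With (π/L)² = 9*π^2/16 and c = -17/5, the largest admissible constant is α = ((π/L)² + c)/((π/L)² + 1).
Simplifying, α = (-272 + 45*π^2)/(5*(16 + 9*π^2)).


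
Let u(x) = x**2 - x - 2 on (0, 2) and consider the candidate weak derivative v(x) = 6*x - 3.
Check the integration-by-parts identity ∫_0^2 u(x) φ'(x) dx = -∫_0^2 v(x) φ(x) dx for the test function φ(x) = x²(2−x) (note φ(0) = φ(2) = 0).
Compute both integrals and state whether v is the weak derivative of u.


LHS = -28/15, RHS = -28/5. No, v is not the weak derivative of u.

u(x) = x**2 - x - 2, classical derivative u'(x) = 2*x - 1.
φ(x) = x²(2−x), so φ'(x) = x*(4 - 3*x).
Note φ(0) = φ(2) = 0, so the boundary term u·φ vanishes.
LHS = ∫_0^2 u(x) φ'(x) dx = ∫_0^2 (-3*x^4 + 7*x^3 + 2*x^2 - 8*x) dx. Term by term:
  ∫_0^2 -3*x^4 dx = -96/5;  ∫_0^2 7*x^3 dx = 28;  ∫_0^2 2*x^2 dx = 16/3;
  ∫_0^2 -8*x dx = -16.
Sum: -96/5 + 28 + 16/3 − 16 = -28/15.
So LHS = -28/15.
∫_0^2 v(x) φ(x) dx = ∫_0^2 (-6*x^4 + 15*x^3 - 6*x^2) dx. Term by term:
  ∫_0^2 -6*x^4 dx = -192/5;  ∫_0^2 15*x^3 dx = 60;  ∫_0^2 -6*x^2 dx = -16.
Sum: -192/5 + 60 − 16 = 28/5.
So RHS = -∫_0^2 v(x) φ(x) dx = -28/5.
LHS − RHS = 56/15 ≠ 0, so the identity fails.
(For a valid weak derivative the identity must hold for EVERY test function, in particular this one. The failure shows v is NOT the weak derivative of u.)
Correct weak derivative would be u'(x) = 2*x - 1.


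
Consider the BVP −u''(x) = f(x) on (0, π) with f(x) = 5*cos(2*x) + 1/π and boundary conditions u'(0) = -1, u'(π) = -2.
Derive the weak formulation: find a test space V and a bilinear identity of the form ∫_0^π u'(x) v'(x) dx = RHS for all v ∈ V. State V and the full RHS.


V = H^1(0, π) (v unrestricted at boundary; u is determined up to an additive constant); weak form: ∫_0^π u'v' dx = ∫_0^π (5*cos(2*x) + 1/π) v dx − 2·v(π) + v(0) for all v ∈ V.

Multiply both sides by a test function v and integrate from 0 to π:
  ∫_0^π −u''(x) v(x) dx = ∫_0^π f(x) v(x) dx.
Integrate the LHS by parts once:
  ∫_0^π −u'' v dx = −[u'(x) v(x)]_0^π + ∫_0^π u'(x) v'(x) dx.
Thus ∫_0^π u'(x) v'(x) dx = ∫_0^π f(x) v(x) dx + [u'(x) v(x)]_0^π.
Choose V so that boundary terms are either known or forced to vanish.
u has inhomogeneous Neumann u'(0) = -1, u'(π) = -2. [u' v]_0^π = (-2)·v(π) − (-1)·v(0) = − 2·v(π) + v(0). Take V = H^1(0, π); boundary term becomes part of RHS.
Weak formulation: find u (satisfying any essential BC) such that ∫_0^π u'(x) v'(x) dx = ∫_0^π f v dx − 2·v(π) + v(0) for all v ∈ V (Neumann data are natural BCs: they enter the RHS as boundary terms).
Substituting f(x) = 5*cos(2*x) + 1/π, the right-hand side is ∫_0^π (5*cos(2*x) + 1/π) v dx − 2·v(π) + v(0).
Compatibility check (pure Neumann): taking v ≡ 1 ∈ V gives 0 = ∫_0^π f dx + (-2) − (-1), i.e. ∫_0^π f dx must equal u'(0) − u'(π) = 1. Indeed ∫_0^π (5*cos(2*x) + 1/π) dx = 1, so the data are compatible. The solution is then unique only up to an additive constant (fix it e.g. by requiring ∫_0^π u dx = 0).


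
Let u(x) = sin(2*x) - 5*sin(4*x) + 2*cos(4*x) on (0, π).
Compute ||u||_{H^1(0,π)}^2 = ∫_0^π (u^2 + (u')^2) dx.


||u||_{H^1(0,π)}^2 = 249*π

u'(x) = -8*sin(4*x) + 2*cos(2*x) - 20*cos(4*x).
Expand u² and (u')² and integrate term by term on (0, π), using: for integers n ≥ 1, ∫_0^π sin²(nx) dx = ∫_0^π cos²(nx) dx = π/2; for n ≠ n', ∫_0^π sin(nx)sin(n'x) dx = ∫_0^π cos(nx)cos(n'x) dx = 0; and by product-to-sum, ∫_0^π sin(nx)cos(n'x) dx = ½∫_0^π [sin((n+n')x) + sin((n−n')x)] dx, which is 0 when n+n' is even and 2n/(n²−n'²) when n+n' is odd (it need not vanish on (0, π)).
  u² squared terms: (-5)²·∫sin(4x)² dx = 25·π/2 = 25*π/2;  (2)²·∫cos(4x)² dx = 4·π/2 = 2*π;  (1)²·∫sin(2x)² dx = 1·π/2 = π/2.
  u² cross terms: 2·(-5)·(2)·∫sin(4x)·cos(4x) dx = -20·(0) = 0;  2·(-5)·(1)·∫sin(4x)·sin(2x) dx = -10·(0) = 0;  2·(2)·(1)·∫cos(4x)·sin(2x) dx = 4·(0) = 0.
  So ∫_0^π u² dx = 25*π/2 + 2*π + π/2 + 0 + 0 + 0 = 15*π.
  (u')² squared terms: (-20)²·∫cos(4x)² dx = 400·π/2 = 200*π;  (-8)²·∫sin(4x)² dx = 64·π/2 = 32*π;  (2)²·∫cos(2x)² dx = 4·π/2 = 2*π.
  (u')² cross terms: 2·(-20)·(-8)·∫cos(4x)·sin(4x) dx = 320·(0) = 0;  2·(-20)·(2)·∫cos(4x)·cos(2x) dx = -80·(0) = 0;  2·(-8)·(2)·∫sin(4x)·cos(2x) dx = -32·(0) = 0.
  So ∫_0^π (u')² dx = 200*π + 32*π + 2*π + 0 + 0 + 0 = 234*π.
||u||_{H^1}^2 = (15*π) + (234*π) = 249*π.


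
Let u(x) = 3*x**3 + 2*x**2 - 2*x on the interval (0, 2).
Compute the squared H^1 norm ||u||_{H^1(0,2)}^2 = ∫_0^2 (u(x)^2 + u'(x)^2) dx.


||u||_{H^1}^2 = 99656/105

The H^1 norm (squared) on an interval (0, L) is
  ||u||_{H^1}^2 = ∫_0^L u(x)^2 dx + ∫_0^L u'(x)^2 dx.
Compute u'(x) = 9*x**2 + 4*x - 2.
Then u(x)^2 = 9*x**6 + 12*x**5 - 8*x**4 - 8*x**3 + 4*x**2 and u'(x)^2 = 81*x**4 + 72*x**3 - 20*x**2 - 16*x + 4.
Integrate each monomial from 0 to 2 using ∫_0^2 c·x^n dx = c·2^(n+1)/(n+1):
  ∫_0^2 u(x)^2 dx = ∫_0^2 (9*x^6 + 12*x^5 - 8*x^4 - 8*x^3 + 4*x^2) dx. Term by term:
    ∫_0^2 9*x^6 dx = 1152/7;  ∫_0^2 12*x^5 dx = 128;  ∫_0^2 -8*x^4 dx = -256/5;
    ∫_0^2 -8*x^3 dx = -32;  ∫_0^2 4*x^2 dx = 32/3.
  Sum: 1152/7 + 128 − 256/5 − 32 + 32/3 = 23104/105.
  ∫_0^2 u'(x)^2 dx = ∫_0^2 (81*x^4 + 72*x^3 - 20*x^2 - 16*x + 4) dx. Term by term:
    ∫_0^2 81*x^4 dx = 2592/5;  ∫_0^2 72*x^3 dx = 288;  ∫_0^2 -20*x^2 dx = -160/3;
    ∫_0^2 -16*x dx = -32;  ∫_0^2 4 dx = 8.
  Sum: 2592/5 + 288 − 160/3 − 32 + 8 = 10936/15.
Adding: ||u||_{H^1}^2 = 23104/105 + 10936/15 = 99656/105.


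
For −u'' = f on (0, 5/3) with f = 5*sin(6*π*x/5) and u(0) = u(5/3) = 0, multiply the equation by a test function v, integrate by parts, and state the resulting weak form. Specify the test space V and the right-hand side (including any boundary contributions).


V = H^1_0(0, 5/3) (so v(0) = v(5/3) = 0); weak form: ∫_0^5/3 u'v' dx = ∫_0^5/3 (5*sin(6*π*x/5)) v dx for all v ∈ V.

Multiply both sides by a test function v and integrate from 0 to 5/3:
  ∫_0^5/3 −u''(x) v(x) dx = ∫_0^5/3 f(x) v(x) dx.
Integrate the LHS by parts once:
  ∫_0^5/3 −u'' v dx = −[u'(x) v(x)]_0^5/3 + ∫_0^5/3 u'(x) v'(x) dx.
Thus ∫_0^5/3 u'(x) v'(x) dx = ∫_0^5/3 f(x) v(x) dx + [u'(x) v(x)]_0^5/3.
Choose V so that boundary terms are either known or forced to vanish.
u is Dirichlet: u(0) = u(5/3) = 0. Let V = H^1_0(0, 5/3); then v(0) = v(5/3) = 0, and [u' v]_0^5/3 = 0.
Weak formulation: find u (satisfying any essential BC) such that ∫_0^5/3 u'(x) v'(x) dx = ∫_0^5/3 f v dx for all v ∈ V.
Substituting f(x) = 5*sin(6*π*x/5), the right-hand side is ∫_0^5/3 (5*sin(6*π*x/5)) v dx.


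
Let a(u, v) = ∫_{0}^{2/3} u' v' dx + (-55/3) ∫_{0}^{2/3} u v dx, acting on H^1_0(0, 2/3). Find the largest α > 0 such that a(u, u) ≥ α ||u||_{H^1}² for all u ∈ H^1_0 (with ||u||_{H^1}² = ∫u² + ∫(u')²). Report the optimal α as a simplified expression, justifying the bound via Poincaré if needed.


α = (-220 + 27*π^2)/(3*(4 + 9*π^2))

Coercivity of a(·,·) on H^1_0(0, 2/3) means a(u, u) ≥ α ||u||_{H^1}² for every u ∈ H^1_0.
The interval has length L = 2/3, and Poincaré/coercivity depend only on L. Here a(u, u) = ∫(u')² + (-55/3)·∫u².
Here c = -55/3 < 0 with |c| < (π/L)² = 9*π^2/4, so coercivity still holds. The condition a(u,u) ≥ α||u||_{H^1}² reads (1−α)∫(u')² ≥ (α−c)∫u². Any admissible α is ≤ 1 (rapidly oscillating u have ∫u²/∫(u')² → 0), and α = 1 would force 0 ≥ (1−c)∫u², impossible since c < 1; so 1−α > 0. By the sharp Poincaré inequality on H^1_0 of an interval of length L, ∫(u')² ≥ (π/L)²∫u² with equality for the first sine mode sin(π(x−x₀)/L) (x₀ the left endpoint), so the inequality holds for all u iff (1−α)(π/L)² ≥ α − c, i.e. α ≤ ((π/L)² + c)/((π/L)² + 1) = (1 + c(L/π)²)/(1 + (L/π)²). (Direct route, valid since c ≤ 0: Poincaré gives c∫u² ≥ c(L/π)²∫(u')², so a(u,u) ≥ (1 + c(L/π)²)∫(u')², while ||u||_{H^1}² ≤ (1 + (L/π)²)∫(u')²; dividing yields the same α.) With (π/L)² = 9*π^2/4 and c = -55/3, the largest admissible constant is α = ((π/L)² + c)/((π/L)² + 1).
Simplifying, α = (-220 + 27*π^2)/(3*(4 + 9*π^2)).


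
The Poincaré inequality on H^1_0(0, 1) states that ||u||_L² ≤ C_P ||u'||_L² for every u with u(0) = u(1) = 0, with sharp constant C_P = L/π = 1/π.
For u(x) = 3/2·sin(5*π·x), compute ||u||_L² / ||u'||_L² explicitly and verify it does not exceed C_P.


||u||_L² / ||u'||_L² = 1/(5*π) < C_P = 1/π.

u(x) = 3/2·sin(5*π·x), so u'(x) = 15*π*cos(5*π*x)/2.
Writing u(x) = A·sin(kπx/L) with A = 3/2 and k = 5, use ∫_0^L sin²(kπx/L) dx = L/2 and ∫_0^L cos²(kπx/L) dx = L/2.
u² = 9/4·sin²(5*π·x) and (u')² = 225*π^2/4·cos²(5*π·x), and each of sin², cos² integrates to L/2 = 1/2 over (0, 1).
∫_0^1 u² dx = 9/8, so ||u||_L² = 3*sqrt(2)/4.
∫_0^1 (u')² dx = 225*π^2/8, so ||u'||_L² = 15*sqrt(2)*π/4.
Ratio ||u||_L² / ||u'||_L² = 1/(5*π).
Sharp Poincaré constant on H^1_0(0, 1) is C_P = L/π = 1/π, achieved by sin(π·x).
This is the k = 5 harmonic; the ratio L/(kπ) is strictly less than C_P = L/π, consistent with the sharp inequality ||u||_L² ≤ C_P ||u'||_L².


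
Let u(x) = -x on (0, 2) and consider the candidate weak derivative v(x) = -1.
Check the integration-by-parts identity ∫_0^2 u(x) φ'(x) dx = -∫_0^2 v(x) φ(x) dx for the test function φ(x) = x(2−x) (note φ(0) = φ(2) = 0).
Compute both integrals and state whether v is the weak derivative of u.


LHS = 4/3, RHS = 4/3. Yes, v = u' weakly.

u(x) = -x, classical derivative u'(x) = -1.
φ(x) = x(2−x), so φ'(x) = 2 - 2*x.
Note φ(0) = φ(2) = 0, so the boundary term u·φ vanishes.
LHS = ∫_0^2 u(x) φ'(x) dx = ∫_0^2 (2*x^2 - 2*x) dx. Term by term:
  ∫_0^2 2*x^2 dx = 16/3;  ∫_0^2 -2*x dx = -4.
Sum: 16/3 − 4 = 4/3.
So LHS = 4/3.
∫_0^2 v(x) φ(x) dx = ∫_0^2 (x^2 - 2*x) dx. Term by term:
  ∫_0^2 x^2 dx = 8/3;  ∫_0^2 -2*x dx = -4.
Sum: 8/3 − 4 = -4/3.
So RHS = -∫_0^2 v(x) φ(x) dx = 4/3.
LHS = RHS, so the identity holds for this test φ.
Moreover u is smooth here and v(x) = u'(x) = -1 pointwise, so the identity holds for every test function. Hence v is the weak derivative of u.


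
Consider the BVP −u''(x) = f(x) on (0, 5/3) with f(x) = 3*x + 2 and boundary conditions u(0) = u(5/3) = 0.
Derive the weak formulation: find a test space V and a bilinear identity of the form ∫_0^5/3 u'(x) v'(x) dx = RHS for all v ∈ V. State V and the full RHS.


V = H^1_0(0, 5/3) (so v(0) = v(5/3) = 0); weak form: ∫_0^5/3 u'v' dx = ∫_0^5/3 (3*x + 2) v dx for all v ∈ V.

Multiply both sides by a test function v and integrate from 0 to 5/3:
  ∫_0^5/3 −u''(x) v(x) dx = ∫_0^5/3 f(x) v(x) dx.
Integrate the LHS by parts once:
  ∫_0^5/3 −u'' v dx = −[u'(x) v(x)]_0^5/3 + ∫_0^5/3 u'(x) v'(x) dx.
Thus ∫_0^5/3 u'(x) v'(x) dx = ∫_0^5/3 f(x) v(x) dx + [u'(x) v(x)]_0^5/3.
Choose V so that boundary terms are either known or forced to vanish.
u is Dirichlet: u(0) = u(5/3) = 0. Let V = H^1_0(0, 5/3); then v(0) = v(5/3) = 0, and [u' v]_0^5/3 = 0.
Weak formulation: find u (satisfying any essential BC) such that ∫_0^5/3 u'(x) v'(x) dx = ∫_0^5/3 f v dx for all v ∈ V.
Substituting f(x) = 3*x + 2, the right-hand side is ∫_0^5/3 (3*x + 2) v dx.


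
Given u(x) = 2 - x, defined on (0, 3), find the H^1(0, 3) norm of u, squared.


||u||_{H^1}^2 = 6

The H^1 norm (squared) on an interval (0, L) is
  ||u||_{H^1}^2 = ∫_0^L u(x)^2 dx + ∫_0^L u'(x)^2 dx.
Compute u'(x) = -1.
Then u(x)^2 = x**2 - 4*x + 4 and u'(x)^2 = 1.
Integrate each monomial from 0 to 3 using ∫_0^3 c·x^n dx = c·3^(n+1)/(n+1):
  ∫_0^3 u(x)^2 dx = ∫_0^3 (x^2 - 4*x + 4) dx. Term by term:
    ∫_0^3 x^2 dx = 9;  ∫_0^3 -4*x dx = -18;  ∫_0^3 4 dx = 12.
  Sum: 9 − 18 + 12 = 3.
  ∫_0^3 u'(x)^2 dx = ∫_0^3 (1) dx. Term by term:
    ∫_0^3 1 dx = 3.
Adding: ||u||_{H^1}^2 = 3 + 3 = 6.


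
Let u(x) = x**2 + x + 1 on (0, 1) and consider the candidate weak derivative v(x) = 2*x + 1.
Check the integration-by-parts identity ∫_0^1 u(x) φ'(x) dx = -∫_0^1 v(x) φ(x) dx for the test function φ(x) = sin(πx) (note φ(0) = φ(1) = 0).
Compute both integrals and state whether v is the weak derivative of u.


LHS = -4/π, RHS = -4/π. Yes, v = u' weakly.

u(x) = x**2 + x + 1, classical derivative u'(x) = 2*x + 1.
φ(x) = sin(πx), so φ'(x) = π*cos(π*x).
Note φ(0) = φ(1) = 0, so the boundary term u·φ vanishes.
LHS = ∫_0^1 u(x) φ'(x) dx = ∫_0^1 (π*x^2*cos(π*x) + π*x*cos(π*x) + π*cos(π*x)) dx. Term by term:
  ∫_0^1 π*cos(π*x) dx = 0;  ∫_0^1 π*x*cos(π*x) dx = -2/π;  ∫_0^1 π*x^2*cos(π*x) dx = -2/π.
Sum: 0 − 2/π − 2/π = -4/π.
So LHS = -4/π.
∫_0^1 v(x) φ(x) dx = ∫_0^1 (2*x*sin(π*x) + sin(π*x)) dx. Term by term:
  ∫_0^1 2*x*sin(π*x) dx = 2/π;  ∫_0^1 sin(π*x) dx = 2/π.
Sum: 2/π + 2/π = 4/π.
So RHS = -∫_0^1 v(x) φ(x) dx = -4/π.
LHS = RHS, so the identity holds for this test φ.
Moreover u is smooth here and v(x) = u'(x) = 2*x + 1 pointwise, so the identity holds for every test function. Hence v is the weak derivative of u.


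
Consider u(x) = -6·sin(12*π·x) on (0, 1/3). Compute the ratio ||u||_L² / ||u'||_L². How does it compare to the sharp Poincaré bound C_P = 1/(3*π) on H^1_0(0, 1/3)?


||u||_L² / ||u'||_L² = 1/(12*π) < C_P = 1/(3*π).

u(x) = -6·sin(12*π·x), so u'(x) = -72*π*cos(12*π*x).
Writing u(x) = A·sin(kπx/L) with A = -6 and k = 4, use ∫_0^L sin²(kπx/L) dx = L/2 and ∫_0^L cos²(kπx/L) dx = L/2.
u² = 36·sin²(12*π·x) and (u')² = 5184*π^2·cos²(12*π·x), and each of sin², cos² integrates to L/2 = 1/6 over (0, 1/3).
∫_0^1/3 u² dx = 6, so ||u||_L² = sqrt(6).
∫_0^1/3 (u')² dx = 864*π^2, so ||u'||_L² = 12*sqrt(6)*π.
Ratio ||u||_L² / ||u'||_L² = 1/(12*π).
Sharp Poincaré constant on H^1_0(0, 1/3) is C_P = L/π = 1/(3*π), achieved by sin(3*π·x).
This is the k = 4 harmonic; the ratio L/(kπ) is strictly less than C_P = L/π, consistent with the sharp inequality ||u||_L² ≤ C_P ||u'||_L².


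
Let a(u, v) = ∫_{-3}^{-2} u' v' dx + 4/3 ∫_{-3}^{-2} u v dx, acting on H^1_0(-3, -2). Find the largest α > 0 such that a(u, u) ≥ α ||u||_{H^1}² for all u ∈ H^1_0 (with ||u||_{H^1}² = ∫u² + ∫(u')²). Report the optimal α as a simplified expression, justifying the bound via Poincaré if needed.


α = 1

Coercivity of a(·,·) on H^1_0(-3, -2) means a(u, u) ≥ α ||u||_{H^1}² for every u ∈ H^1_0.
The interval has length L = 1, and Poincaré/coercivity depend only on L. Here a(u, u) = ∫(u')² + (4/3)·∫u².
Here c = 4/3 ≥ 1, so a(u,u) = ∫(u')² + c∫u² ≥ ∫(u')² + ∫u² = ||u||_{H^1}², i.e. α = 1 works. No larger α is possible: a(u,u) ≥ α||u||_{H^1}² means (1−α)∫(u')² ≥ (α−c)∫u², and for the modes u_n = sin(nπ(x−x₀)/L) (x₀ the left endpoint) one has ∫u_n²/∫(u_n')² = (L/(nπ))² → 0, so a(u_n,u_n)/||u_n||_{H^1}² → 1. Hence the optimal constant is α = 1.
Therefore α = 1.


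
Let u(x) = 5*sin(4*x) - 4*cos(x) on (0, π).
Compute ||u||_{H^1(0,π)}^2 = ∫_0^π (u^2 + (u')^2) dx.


||u||_{H^1(0,π)}^2 = -128/3 + 457*π/2

u'(x) = 4*sin(x) + 20*cos(4*x).
Expand u² and (u')² and integrate term by term on (0, π), using: for integers n ≥ 1, ∫_0^π sin²(nx) dx = ∫_0^π cos²(nx) dx = π/2; for n ≠ n', ∫_0^π sin(nx)sin(n'x) dx = ∫_0^π cos(nx)cos(n'x) dx = 0; and by product-to-sum, ∫_0^π sin(nx)cos(n'x) dx = ½∫_0^π [sin((n+n')x) + sin((n−n')x)] dx, which is 0 when n+n' is even and 2n/(n²−n'²) when n+n' is odd (it need not vanish on (0, π)).
  u² squared terms: (-4)²·∫cos(x)² dx = 16·π/2 = 8*π;  (5)²·∫sin(4x)² dx = 25·π/2 = 25*π/2.
  u² cross terms: 2·(-4)·(5)·∫cos(x)·sin(4x) dx = -40·(8/15) = -64/3.
  So ∫_0^π u² dx = 8*π + 25*π/2 − 64/3 = -64/3 + 41*π/2.
  (u')² squared terms: (4)²·∫sin(x)² dx = 16·π/2 = 8*π;  (20)²·∫cos(4x)² dx = 400·π/2 = 200*π.
  (u')² cross terms: 2·(4)·(20)·∫sin(x)·cos(4x) dx = 160·(-2/15) = -64/3.
  So ∫_0^π (u')² dx = 8*π + 200*π − 64/3 = -64/3 + 208*π.
||u||_{H^1}^2 = (-64/3 + 41*π/2) + (-64/3 + 208*π) = -128/3 + 457*π/2.


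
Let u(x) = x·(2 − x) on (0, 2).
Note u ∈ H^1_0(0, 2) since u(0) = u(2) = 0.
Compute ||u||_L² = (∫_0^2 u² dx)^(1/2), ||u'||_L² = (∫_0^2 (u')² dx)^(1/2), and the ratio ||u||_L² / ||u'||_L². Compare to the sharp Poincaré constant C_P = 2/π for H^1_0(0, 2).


||u||_L² / ||u'||_L² = sqrt(10)/5 < C_P = 2/π.

u(x) = x·(2 − x), so u'(x) = 2 - 2*x.
u(x) = x·(2 − x) vanishes at x = 0 and x = 2, so u ∈ H^1_0(0, 2). Differentiate via the product rule and integrate the resulting polynomials term by term.
  ∫_0^2 u² dx = ∫_0^2 (x^4 - 4*x^3 + 4*x^2) dx. Term by term:
    ∫_0^2 x^4 dx = 32/5;  ∫_0^2 -4*x^3 dx = -16;  ∫_0^2 4*x^2 dx = 32/3.
  Sum: 32/5 − 16 + 32/3 = 16/15.
  ∫_0^2 (u')² dx = ∫_0^2 (4*x^2 - 8*x + 4) dx. Term by term:
    ∫_0^2 4*x^2 dx = 32/3;  ∫_0^2 -8*x dx = -16;  ∫_0^2 4 dx = 8.
  Sum: 32/3 − 16 + 8 = 8/3.
∫_0^2 u² dx = 16/15, so ||u||_L² = 4*sqrt(15)/15.
∫_0^2 (u')² dx = 8/3, so ||u'||_L² = 2*sqrt(6)/3.
Ratio ||u||_L² / ||u'||_L² = sqrt(10)/5.
Sharp Poincaré constant on H^1_0(0, 2) is C_P = L/π = 2/π, achieved by sin(π/2·x).
A polynomial bump cannot attain the sharp Poincaré constant (only the first sine eigenfunction does), so the ratio is strictly less than C_P, consistent with ||u||_L² ≤ C_P ||u'||_L².


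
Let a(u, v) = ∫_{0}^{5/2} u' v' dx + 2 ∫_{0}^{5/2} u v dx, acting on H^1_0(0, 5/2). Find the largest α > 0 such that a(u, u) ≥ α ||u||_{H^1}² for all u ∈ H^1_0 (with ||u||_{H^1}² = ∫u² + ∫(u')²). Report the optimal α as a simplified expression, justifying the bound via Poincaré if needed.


α = 1

Coercivity of a(·,·) on H^1_0(0, 5/2) means a(u, u) ≥ α ||u||_{H^1}² for every u ∈ H^1_0.
The interval has length L = 5/2, and Poincaré/coercivity depend only on L. Here a(u, u) = ∫(u')² + (2)·∫u².
Here c = 2 ≥ 1, so a(u,u) = ∫(u')² + c∫u² ≥ ∫(u')² + ∫u² = ||u||_{H^1}², i.e. α = 1 works. No larger α is possible: a(u,u) ≥ α||u||_{H^1}² means (1−α)∫(u')² ≥ (α−c)∫u², and for the modes u_n = sin(nπ(x−x₀)/L) (x₀ the left endpoint) one has ∫u_n²/∫(u_n')² = (L/(nπ))² → 0, so a(u_n,u_n)/||u_n||_{H^1}² → 1. Hence the optimal constant is α = 1.
Therefore α = 1.


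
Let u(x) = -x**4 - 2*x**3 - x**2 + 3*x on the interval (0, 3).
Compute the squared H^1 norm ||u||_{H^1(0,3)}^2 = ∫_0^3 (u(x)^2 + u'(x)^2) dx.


||u||_{H^1}^2 = 684846/35

The H^1 norm (squared) on an interval (0, L) is
  ||u||_{H^1}^2 = ∫_0^L u(x)^2 dx + ∫_0^L u'(x)^2 dx.
Compute u'(x) = -4*x**3 - 6*x**2 - 2*x + 3.
Then u(x)^2 = x**8 + 4*x**7 + 6*x**6 - 2*x**5 - 11*x**4 - 6*x**3 + 9*x**2 and u'(x)^2 = 16*x**6 + 48*x**5 + 52*x**4 - 32*x**2 - 12*x + 9.
Integrate each monomial from 0 to 3 using ∫_0^3 c·x^n dx = c·3^(n+1)/(n+1):
  ∫_0^3 u(x)^2 dx = ∫_0^3 (x^8 + 4*x^7 + 6*x^6 - 2*x^5 - 11*x^4 - 6*x^3 + 9*x^2) dx. Term by term:
    ∫_0^3 x^8 dx = 2187;  ∫_0^3 4*x^7 dx = 6561/2;  ∫_0^3 6*x^6 dx = 13122/7;
    ∫_0^3 -2*x^5 dx = -243;  ∫_0^3 -11*x^4 dx = -2673/5;  ∫_0^3 -6*x^3 dx = -243/2;
    ∫_0^3 9*x^2 dx = 81.
  Sum: 2187 + 6561/2 + 13122/7 − 243 − 2673/5 − 243/2 + 81 = 228339/35.
  ∫_0^3 u'(x)^2 dx = ∫_0^3 (16*x^6 + 48*x^5 + 52*x^4 - 32*x^2 - 12*x + 9) dx. Term by term:
    ∫_0^3 16*x^6 dx = 34992/7;  ∫_0^3 48*x^5 dx = 5832;  ∫_0^3 52*x^4 dx = 12636/5;
    ∫_0^3 -32*x^2 dx = -288;  ∫_0^3 -12*x dx = -54;  ∫_0^3 9 dx = 27.
  Sum: 34992/7 + 5832 + 12636/5 − 288 − 54 + 27 = 456507/35.
Adding: ||u||_{H^1}^2 = 228339/35 + 456507/35 = 684846/35.


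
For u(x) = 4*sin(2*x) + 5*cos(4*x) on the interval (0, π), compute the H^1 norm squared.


||u||_{H^1(0,π)}^2 = 505*π/2

u'(x) = -20*sin(4*x) + 8*cos(2*x).
Expand u² and (u')² and integrate term by term on (0, π), using: for integers n ≥ 1, ∫_0^π sin²(nx) dx = ∫_0^π cos²(nx) dx = π/2; for n ≠ n', ∫_0^π sin(nx)sin(n'x) dx = ∫_0^π cos(nx)cos(n'x) dx = 0; and by product-to-sum, ∫_0^π sin(nx)cos(n'x) dx = ½∫_0^π [sin((n+n')x) + sin((n−n')x)] dx, which is 0 when n+n' is even and 2n/(n²−n'²) when n+n' is odd (it need not vanish on (0, π)).
  u² squared terms: (4)²·∫sin(2x)² dx = 16·π/2 = 8*π;  (5)²·∫cos(4x)² dx = 25·π/2 = 25*π/2.
  u² cross terms: 2·(4)·(5)·∫sin(2x)·cos(4x) dx = 40·(0) = 0.
  So ∫_0^π u² dx = 8*π + 25*π/2 + 0 = 41*π/2.
  (u')² squared terms: (-20)²·∫sin(4x)² dx = 400·π/2 = 200*π;  (8)²·∫cos(2x)² dx = 64·π/2 = 32*π.
  (u')² cross terms: 2·(-20)·(8)·∫sin(4x)·cos(2x) dx = -320·(0) = 0.
  So ∫_0^π (u')² dx = 200*π + 32*π + 0 = 232*π.
||u||_{H^1}^2 = (41*π/2) + (232*π) = 505*π/2.


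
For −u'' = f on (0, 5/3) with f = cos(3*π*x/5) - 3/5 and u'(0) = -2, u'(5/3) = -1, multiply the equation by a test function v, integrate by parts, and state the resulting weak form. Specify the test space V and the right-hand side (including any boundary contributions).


V = H^1(0, 5/3) (v unrestricted at boundary; u is determined up to an additive constant); weak form: ∫_0^5/3 u'v' dx = ∫_0^5/3 (cos(3*π*x/5) - 3/5) v dx − v(5/3) + 2·v(0) for all v ∈ V.

Multiply both sides by a test function v and integrate from 0 to 5/3:
  ∫_0^5/3 −u''(x) v(x) dx = ∫_0^5/3 f(x) v(x) dx.
Integrate the LHS by parts once:
  ∫_0^5/3 −u'' v dx = −[u'(x) v(x)]_0^5/3 + ∫_0^5/3 u'(x) v'(x) dx.
Thus ∫_0^5/3 u'(x) v'(x) dx = ∫_0^5/3 f(x) v(x) dx + [u'(x) v(x)]_0^5/3.
Choose V so that boundary terms are either known or forced to vanish.
u has inhomogeneous Neumann u'(0) = -2, u'(5/3) = -1. [u' v]_0^5/3 = (-1)·v(5/3) − (-2)·v(0) = − v(5/3) + 2·v(0). Take V = H^1(0, 5/3); boundary term becomes part of RHS.
Weak formulation: find u (satisfying any essential BC) such that ∫_0^5/3 u'(x) v'(x) dx = ∫_0^5/3 f v dx − v(5/3) + 2·v(0) for all v ∈ V (Neumann data are natural BCs: they enter the RHS as boundary terms).
Substituting f(x) = cos(3*π*x/5) - 3/5, the right-hand side is ∫_0^5/3 (cos(3*π*x/5) - 3/5) v dx − v(5/3) + 2·v(0).
Compatibility check (pure Neumann): taking v ≡ 1 ∈ V gives 0 = ∫_0^5/3 f dx + (-1) − (-2), i.e. ∫_0^5/3 f dx must equal u'(0) − u'(5/3) = -1. Indeed ∫_0^5/3 (cos(3*π*x/5) - 3/5) dx = -1, so the data are compatible. The solution is then unique only up to an additive constant (fix it e.g. by requiring ∫_0^5/3 u dx = 0).


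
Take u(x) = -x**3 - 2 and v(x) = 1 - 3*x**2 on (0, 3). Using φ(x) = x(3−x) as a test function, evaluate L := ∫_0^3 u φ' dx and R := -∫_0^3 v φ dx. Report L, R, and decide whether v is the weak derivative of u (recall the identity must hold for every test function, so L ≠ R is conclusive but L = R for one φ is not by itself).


LHS = 729/20, RHS = 639/20. No, v is not the weak derivative of u.

u(x) = -x**3 - 2, classical derivative u'(x) = -3*x**2.
φ(x) = x(3−x), so φ'(x) = 3 - 2*x.
Note φ(0) = φ(3) = 0, so the boundary term u·φ vanishes.
LHS = ∫_0^3 u(x) φ'(x) dx = ∫_0^3 (2*x^4 - 3*x^3 + 4*x - 6) dx. Term by term:
  ∫_0^3 2*x^4 dx = 486/5;  ∫_0^3 -3*x^3 dx = -243/4;  ∫_0^3 4*x dx = 18;
  ∫_0^3 -6 dx = -18.
Sum: 486/5 − 243/4 + 18 − 18 = 729/20.
So LHS = 729/20.
∫_0^3 v(x) φ(x) dx = ∫_0^3 (3*x^4 - 9*x^3 - x^2 + 3*x) dx. Term by term:
  ∫_0^3 3*x^4 dx = 729/5;  ∫_0^3 -9*x^3 dx = -729/4;  ∫_0^3 -x^2 dx = -9;
  ∫_0^3 3*x dx = 27/2.
Sum: 729/5 − 729/4 − 9 + 27/2 = -639/20.
So RHS = -∫_0^3 v(x) φ(x) dx = 639/20.
LHS − RHS = 9/2 ≠ 0, so the identity fails.
(For a valid weak derivative the identity must hold for EVERY test function, in particular this one. The failure shows v is NOT the weak derivative of u.)
Correct weak derivative would be u'(x) = -3*x**2.


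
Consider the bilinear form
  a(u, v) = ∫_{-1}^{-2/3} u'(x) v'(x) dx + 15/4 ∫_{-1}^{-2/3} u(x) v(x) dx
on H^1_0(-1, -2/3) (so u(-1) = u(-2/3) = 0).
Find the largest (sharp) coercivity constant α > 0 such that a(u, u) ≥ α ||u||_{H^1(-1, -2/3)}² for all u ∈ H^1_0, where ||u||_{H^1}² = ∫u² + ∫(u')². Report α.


α = 1

Coercivity of a(·,·) on H^1_0(-1, -2/3) means a(u, u) ≥ α ||u||_{H^1}² for every u ∈ H^1_0.
The interval has length L = 1/3, and Poincaré/coercivity depend only on L. Here a(u, u) = ∫(u')² + (15/4)·∫u².
Here c = 15/4 ≥ 1, so a(u,u) = ∫(u')² + c∫u² ≥ ∫(u')² + ∫u² = ||u||_{H^1}², i.e. α = 1 works. No larger α is possible: a(u,u) ≥ α||u||_{H^1}² means (1−α)∫(u')² ≥ (α−c)∫u², and for the modes u_n = sin(nπ(x−x₀)/L) (x₀ the left endpoint) one has ∫u_n²/∫(u_n')² = (L/(nπ))² → 0, so a(u_n,u_n)/||u_n||_{H^1}² → 1. Hence the optimal constant is α = 1.
Therefore α = 1.


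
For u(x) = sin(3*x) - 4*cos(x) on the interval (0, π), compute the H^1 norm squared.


||u||_{H^1(0,π)}^2 = 21*π

u'(x) = 4*sin(x) + 3*cos(3*x).
Expand u² and (u')² and integrate term by term on (0, π), using: for integers n ≥ 1, ∫_0^π sin²(nx) dx = ∫_0^π cos²(nx) dx = π/2; for n ≠ n', ∫_0^π sin(nx)sin(n'x) dx = ∫_0^π cos(nx)cos(n'x) dx = 0; and by product-to-sum, ∫_0^π sin(nx)cos(n'x) dx = ½∫_0^π [sin((n+n')x) + sin((n−n')x)] dx, which is 0 when n+n' is even and 2n/(n²−n'²) when n+n' is odd (it need not vanish on (0, π)).
  u² squared terms: (-4)²·∫cos(x)² dx = 16·π/2 = 8*π;  (1)²·∫sin(3x)² dx = 1·π/2 = π/2.
  u² cross terms: 2·(-4)·(1)·∫cos(x)·sin(3x) dx = -8·(0) = 0.
  So ∫_0^π u² dx = 8*π + π/2 + 0 = 17*π/2.
  (u')² squared terms: (3)²·∫cos(3x)² dx = 9·π/2 = 9*π/2;  (4)²·∫sin(x)² dx = 16·π/2 = 8*π.
  (u')² cross terms: 2·(3)·(4)·∫cos(3x)·sin(x) dx = 24·(0) = 0.
  So ∫_0^π (u')² dx = 9*π/2 + 8*π + 0 = 25*π/2.
||u||_{H^1}^2 = (17*π/2) + (25*π/2) = 21*π.


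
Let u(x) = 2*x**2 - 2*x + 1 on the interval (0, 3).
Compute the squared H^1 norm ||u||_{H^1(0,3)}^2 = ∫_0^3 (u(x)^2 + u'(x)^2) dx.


||u||_{H^1}^2 = 867/5

The H^1 norm (squared) on an interval (0, L) is
  ||u||_{H^1}^2 = ∫_0^L u(x)^2 dx + ∫_0^L u'(x)^2 dx.
Compute u'(x) = 4*x - 2.
Then u(x)^2 = 4*x**4 - 8*x**3 + 8*x**2 - 4*x + 1 and u'(x)^2 = 16*x**2 - 16*x + 4.
Integrate each monomial from 0 to 3 using ∫_0^3 c·x^n dx = c·3^(n+1)/(n+1):
  ∫_0^3 u(x)^2 dx = ∫_0^3 (4*x^4 - 8*x^3 + 8*x^2 - 4*x + 1) dx. Term by term:
    ∫_0^3 4*x^4 dx = 972/5;  ∫_0^3 -8*x^3 dx = -162;  ∫_0^3 8*x^2 dx = 72;
    ∫_0^3 -4*x dx = -18;  ∫_0^3 1 dx = 3.
  Sum: 972/5 − 162 + 72 − 18 + 3 = 447/5.
  ∫_0^3 u'(x)^2 dx = ∫_0^3 (16*x^2 - 16*x + 4) dx. Term by term:
    ∫_0^3 16*x^2 dx = 144;  ∫_0^3 -16*x dx = -72;  ∫_0^3 4 dx = 12.
  Sum: 144 − 72 + 12 = 84.
Adding: ||u||_{H^1}^2 = 447/5 + 84 = 867/5.


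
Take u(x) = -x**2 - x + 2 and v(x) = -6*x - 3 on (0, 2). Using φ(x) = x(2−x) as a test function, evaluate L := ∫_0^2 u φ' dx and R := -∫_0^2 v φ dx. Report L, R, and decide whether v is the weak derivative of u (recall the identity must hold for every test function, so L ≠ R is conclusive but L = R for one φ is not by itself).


LHS = 4, RHS = 12. No, v is not the weak derivative of u.

u(x) = -x**2 - x + 2, classical derivative u'(x) = -2*x - 1.
φ(x) = x(2−x), so φ'(x) = 2 - 2*x.
Note φ(0) = φ(2) = 0, so the boundary term u·φ vanishes.
LHS = ∫_0^2 u(x) φ'(x) dx = ∫_0^2 (2*x^3 - 6*x + 4) dx. Term by term:
  ∫_0^2 2*x^3 dx = 8;  ∫_0^2 -6*x dx = -12;  ∫_0^2 4 dx = 8.
Sum: 8 − 12 + 8 = 4.
So LHS = 4.
∫_0^2 v(x) φ(x) dx = ∫_0^2 (6*x^3 - 9*x^2 - 6*x) dx. Term by term:
  ∫_0^2 6*x^3 dx = 24;  ∫_0^2 -9*x^2 dx = -24;  ∫_0^2 -6*x dx = -12.
Sum: 24 − 24 − 12 = -12.
So RHS = -∫_0^2 v(x) φ(x) dx = 12.
LHS − RHS = -8 ≠ 0, so the identity fails.
(For a valid weak derivative the identity must hold for EVERY test function, in particular this one. The failure shows v is NOT the weak derivative of u.)
Correct weak derivative would be u'(x) = -2*x - 1.
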